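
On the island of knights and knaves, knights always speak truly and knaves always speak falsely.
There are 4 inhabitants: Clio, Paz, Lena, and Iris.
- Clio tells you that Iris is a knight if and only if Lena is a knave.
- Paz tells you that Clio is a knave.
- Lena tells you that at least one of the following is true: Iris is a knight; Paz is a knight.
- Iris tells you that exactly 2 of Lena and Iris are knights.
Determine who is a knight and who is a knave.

Knights: Paz, Lena, and Iris. Knaves: Clio.

Clio is a knave, and the claim "Iris is a knight if and only if Lena is a knave" is indeed false.
Paz is a knight; "Clio is a knave" is True, as required.
Lena is a knight, and the claim "at least one of the following is true: Iris is a knight; Paz is a knight" is indeed True.
Iris is a knight; "exactly 2 of Lena and Iris are knights" is True, as required.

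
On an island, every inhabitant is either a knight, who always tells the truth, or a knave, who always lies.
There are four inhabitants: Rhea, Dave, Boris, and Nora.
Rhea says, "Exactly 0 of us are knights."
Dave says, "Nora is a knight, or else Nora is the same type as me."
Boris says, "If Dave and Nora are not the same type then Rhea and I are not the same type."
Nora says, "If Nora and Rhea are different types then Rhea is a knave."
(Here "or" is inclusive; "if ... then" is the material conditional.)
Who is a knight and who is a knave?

Suppose Rhea is a knight. Then Rhea's statement "exactly 0 of us are knights" would have to be true. Checking the 8 ways to assign the others, none is consistent with every speaker.
(For instance, with Dave=knight, Boris=knight, Nora=knight, Rhea's claim "exactly 0 of us are knights" comes out false where it would need to be true.)
So Rhea must be a knave, making "exactly 0 of us are knights" false. Taking Rhea=knave, Dave=knight, Boris=knight, Nora=knight, each remaining statement checks out:
  Dave (knight): "Nora is a knight, or else Nora is the same type as me" — true. ✓
  Boris (knight): "if Dave and Nora are not the same type then Rhea and I are not the same type" — true. ✓
  Nora (knight): "if Nora and Rhea are different types then Rhea is a knave" — true. ✓
This is the unique consistent assignment.

Knights: Dave, Boris, and Nora. Knaves: Rhea.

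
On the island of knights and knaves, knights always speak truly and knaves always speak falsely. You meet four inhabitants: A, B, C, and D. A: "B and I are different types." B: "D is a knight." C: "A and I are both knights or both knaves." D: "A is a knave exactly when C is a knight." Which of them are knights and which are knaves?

Knights: A and C. Knaves: B and D.

A is a knight, so "B and I are different types" must be true — and it is.
B is a knave, so "D is a knight" must be false — and it is.
C is a knight; "A and I are both knights or both knaves" is true, as required.
Since D is a knave, "A is a knave exactly when C is a knight" needs to be false, which holds.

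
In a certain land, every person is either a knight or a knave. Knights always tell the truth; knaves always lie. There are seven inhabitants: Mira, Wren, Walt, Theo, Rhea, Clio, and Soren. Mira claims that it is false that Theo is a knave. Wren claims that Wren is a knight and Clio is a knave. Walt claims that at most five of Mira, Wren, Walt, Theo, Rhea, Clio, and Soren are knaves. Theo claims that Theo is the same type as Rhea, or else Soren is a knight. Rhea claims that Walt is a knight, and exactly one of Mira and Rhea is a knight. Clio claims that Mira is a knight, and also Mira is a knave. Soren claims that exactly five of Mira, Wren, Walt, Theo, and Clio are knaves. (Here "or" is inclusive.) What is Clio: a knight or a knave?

Clio is a knave.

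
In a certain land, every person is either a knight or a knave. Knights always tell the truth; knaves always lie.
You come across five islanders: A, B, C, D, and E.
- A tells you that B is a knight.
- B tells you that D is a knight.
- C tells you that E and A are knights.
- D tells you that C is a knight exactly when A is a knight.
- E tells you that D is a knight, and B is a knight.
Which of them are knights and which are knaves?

A is a knight, B is a knight, C is a knight, D is a knight, and E is a knight.

Since A is a knight, "B is a knight" needs to be true, which holds.
B is a knight; "D is a knight" is true, as required.
Since C is a knight, "E and A are knights" needs to be true, which holds.
As a knight, D's statement "C is a knight exactly when A is a knight" should be true; it is.
E is a knight, so "D is a knight, and B is a knight" must be true — and it is.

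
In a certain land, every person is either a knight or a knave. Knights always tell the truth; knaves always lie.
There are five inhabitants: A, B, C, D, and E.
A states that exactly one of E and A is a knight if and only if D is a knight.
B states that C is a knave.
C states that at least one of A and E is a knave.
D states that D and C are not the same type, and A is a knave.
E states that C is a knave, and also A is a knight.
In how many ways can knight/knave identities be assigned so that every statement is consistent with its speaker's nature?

1

Consistent assignments:
  A=knight, B=knight, C=knave, D=knave, E=knight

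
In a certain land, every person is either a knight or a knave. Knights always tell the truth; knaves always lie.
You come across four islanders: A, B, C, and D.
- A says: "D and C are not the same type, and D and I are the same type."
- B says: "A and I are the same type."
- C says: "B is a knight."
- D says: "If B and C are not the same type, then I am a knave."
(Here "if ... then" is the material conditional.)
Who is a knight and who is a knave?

A is a knight, B is a knave, C is a knave, and D is a knight.

A (knight): "D and C are not the same type, and D and I are the same type" — true. ✓
B is a knave; "A and I are the same type" is False, as required.
As a knave, C's statement "B is a knight" should be False; it is.
As a knight, D's statement "if B and C are not the same type, then I am a knave" should be true; it is.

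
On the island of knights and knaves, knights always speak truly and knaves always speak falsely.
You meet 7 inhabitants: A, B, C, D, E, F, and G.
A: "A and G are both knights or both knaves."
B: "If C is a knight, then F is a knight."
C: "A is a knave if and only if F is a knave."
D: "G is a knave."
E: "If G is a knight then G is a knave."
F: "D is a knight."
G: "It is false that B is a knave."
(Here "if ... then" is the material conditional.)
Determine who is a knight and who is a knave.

A is a knight, B is a knight, C is a knave, D is a knave, E is a knave, F is a knave, and G is a knight.

A is a knight, so "A and G are both knights or both knaves" must be true — and it is.
B is a knight, so "if C is a knight, then F is a knight" must be true — and it is.
C (knave): "A is a knave if and only if F is a knave" — false. ✓
D is a knave, so "G is a knave" must be false — and it is.
As a knave, E's statement "if G is a knight then G is a knave" should be false; it is.
F is a knave, so "D is a knight" must be false — and it is.
G (knight): "it is false that B is a knave" — true. ✓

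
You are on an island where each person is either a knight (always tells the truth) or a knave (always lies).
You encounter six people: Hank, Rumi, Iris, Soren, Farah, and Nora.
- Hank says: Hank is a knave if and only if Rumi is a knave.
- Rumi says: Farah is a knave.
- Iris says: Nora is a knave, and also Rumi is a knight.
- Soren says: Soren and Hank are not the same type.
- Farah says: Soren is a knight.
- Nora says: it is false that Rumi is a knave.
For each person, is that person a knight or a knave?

Hank (knave): "Hank is a knave if and only if Rumi is a knave" — false. ✓
Since Rumi is a knight, "Farah is a knave" needs to be True, which holds.
Iris is a knave, and the claim "Nora is a knave, and also Rumi is a knight" is indeed false.
Soren is a knave, so "Soren and Hank are not the same type" must be false — and it is.
Farah (knave): "Soren is a knight" — false. ✓
Nora (knight): "it is false that Rumi is a knave" — True. ✓

Hank is a knave, Rumi is a knight, Iris is a knave, Soren is a knave, Farah is a knave, and Nora is a knight.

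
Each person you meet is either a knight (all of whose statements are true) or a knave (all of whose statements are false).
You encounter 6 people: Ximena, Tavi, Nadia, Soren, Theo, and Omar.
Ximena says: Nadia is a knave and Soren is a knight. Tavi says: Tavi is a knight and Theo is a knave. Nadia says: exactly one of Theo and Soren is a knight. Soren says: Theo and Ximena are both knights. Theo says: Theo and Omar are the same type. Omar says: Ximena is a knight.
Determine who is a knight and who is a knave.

Ximena is a knight, Tavi is a knave, Nadia is a knave, Soren is a knight, Theo is a knight, and Omar is a knight.

Ximena is a knight, so "Nadia is a knave and Soren is a knight" must be true — and it is.
Tavi is a knave, so "Tavi is a knight and Theo is a knave" must be False — and it is.
Nadia (knave): "exactly one of Theo and Soren is a knight" — False. ✓
Soren is a knight; "Theo and Ximena are both knights" is true, as required.
Theo is a knight; "Theo and Omar are the same type" is true, as required.
Since Omar is a knight, "Ximena is a knight" needs to be true, which holds.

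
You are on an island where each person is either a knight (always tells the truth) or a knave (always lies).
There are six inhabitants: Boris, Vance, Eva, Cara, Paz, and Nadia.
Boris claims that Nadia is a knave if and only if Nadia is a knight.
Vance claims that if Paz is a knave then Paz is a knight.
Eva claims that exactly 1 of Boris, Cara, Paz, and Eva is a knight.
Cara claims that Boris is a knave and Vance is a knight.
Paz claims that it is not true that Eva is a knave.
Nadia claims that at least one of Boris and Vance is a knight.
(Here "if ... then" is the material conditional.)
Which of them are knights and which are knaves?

Knights: none. Knaves: Boris, Vance, Eva, Cara, Paz, and Nadia.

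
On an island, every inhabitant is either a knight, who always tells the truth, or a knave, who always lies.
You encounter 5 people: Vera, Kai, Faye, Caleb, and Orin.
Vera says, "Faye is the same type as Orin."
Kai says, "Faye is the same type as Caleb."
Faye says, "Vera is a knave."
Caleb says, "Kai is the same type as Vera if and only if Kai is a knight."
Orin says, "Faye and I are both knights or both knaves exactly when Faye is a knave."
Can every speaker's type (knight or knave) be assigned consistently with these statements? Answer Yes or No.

No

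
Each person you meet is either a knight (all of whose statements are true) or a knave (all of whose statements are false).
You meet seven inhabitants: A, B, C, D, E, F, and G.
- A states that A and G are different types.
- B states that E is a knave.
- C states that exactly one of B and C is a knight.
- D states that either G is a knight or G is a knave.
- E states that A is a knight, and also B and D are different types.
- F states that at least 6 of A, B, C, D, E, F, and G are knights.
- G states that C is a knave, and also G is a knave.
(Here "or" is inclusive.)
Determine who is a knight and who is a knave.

A is a knight; "A and G are different types" is True, as required.
Since B is a knave, "E is a knave" needs to be False, which holds.
C (knight): "exactly one of B and C is a knight" — True. ✓
Since D is a knight, "either G is a knight or G is a knave" needs to be True, which holds.
Since E is a knight, "A is a knight, and also B and D are different types" needs to be True, which holds.
F is a knave, so "at least 6 of A, B, C, D, E, F, and G are knights" must be False — and it is.
Since G is a knave, "C is a knave, and also G is a knave" needs to be False, which holds.

A is a knight, B is a knave, C is a knight, D is a knight, E is a knight, F is a knave, and G is a knave.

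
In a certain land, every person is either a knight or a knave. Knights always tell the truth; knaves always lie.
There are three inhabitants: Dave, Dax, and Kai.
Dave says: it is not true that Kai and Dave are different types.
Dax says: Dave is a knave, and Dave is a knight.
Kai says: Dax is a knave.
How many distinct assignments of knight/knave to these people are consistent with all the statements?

Consistent assignments:
  Dave=knight, Dax=knave, Kai=knight
  Dave=knave, Dax=knave, Kai=knight

2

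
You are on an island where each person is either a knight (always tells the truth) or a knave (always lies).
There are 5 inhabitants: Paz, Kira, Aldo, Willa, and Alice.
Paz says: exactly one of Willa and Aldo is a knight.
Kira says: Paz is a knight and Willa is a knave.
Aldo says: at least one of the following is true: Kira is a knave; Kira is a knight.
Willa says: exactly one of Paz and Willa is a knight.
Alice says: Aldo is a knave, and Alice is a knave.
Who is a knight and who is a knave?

Paz is a knave, Kira is a knave, Aldo is a knight, Willa is a knight, and Alice is a knave.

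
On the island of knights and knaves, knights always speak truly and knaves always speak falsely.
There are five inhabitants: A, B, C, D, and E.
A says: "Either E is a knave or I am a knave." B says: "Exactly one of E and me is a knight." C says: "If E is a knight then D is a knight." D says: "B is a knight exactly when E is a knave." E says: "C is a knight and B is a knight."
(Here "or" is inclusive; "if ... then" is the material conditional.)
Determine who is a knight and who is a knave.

A is a knight, B is a knave, C is a knight, D is a knave, and E is a knave.

Suppose A is a knave. Then A's statement "either E is a knave or I am a knave" would have to be false. Checking the 16 ways to assign the others, none is consistent with every speaker.
(For instance, with B=knave, C=knight, D=knave, E=knave, A's claim "either E is a knave or I am a knave" comes out true where it would need to be false.)
So A must be a knight, making "either E is a knave or I am a knave" true. Taking A=knight, B=knave, C=knight, D=knave, E=knave, each remaining statement checks out:
  B (knave): "exactly one of E and me is a knight" — false. ✓
  C (knight): "if E is a knight then D is a knight" — true. ✓
  D (knave): "B is a knight exactly when E is a knave" — false. ✓
  E (knave): "C is a knight and B is a knight" — false. ✓
This is the unique consistent assignment.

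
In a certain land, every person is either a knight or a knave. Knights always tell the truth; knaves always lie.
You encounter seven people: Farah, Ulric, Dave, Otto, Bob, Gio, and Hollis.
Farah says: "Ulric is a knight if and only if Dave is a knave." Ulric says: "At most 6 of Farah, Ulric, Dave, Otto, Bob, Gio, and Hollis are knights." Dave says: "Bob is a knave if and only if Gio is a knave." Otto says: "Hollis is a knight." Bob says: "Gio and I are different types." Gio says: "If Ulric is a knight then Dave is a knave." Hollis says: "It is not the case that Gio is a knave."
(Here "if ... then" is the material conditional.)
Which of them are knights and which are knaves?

Knights: Ulric and Dave. Knaves: Farah, Otto, Bob, Gio, and Hollis.

Farah (knave): "Ulric is a knight if and only if Dave is a knave" — false. ✓
Ulric is a knight, so "at most 6 of Farah, Ulric, Dave, Otto, Bob, Gio, and Hollis are knights" must be True — and it is.
Dave is a knight, so "Bob is a knave if and only if Gio is a knave" must be True — and it is.
Otto is a knave; "Hollis is a knight" is false, as required.
Bob is a knave, so "Gio and I are different types" must be false — and it is.
Since Gio is a knave, "if Ulric is a knight then Dave is a knave" needs to be false, which holds.
Hollis is a knave, and the claim "it is not the case that Gio is a knave" is indeed false.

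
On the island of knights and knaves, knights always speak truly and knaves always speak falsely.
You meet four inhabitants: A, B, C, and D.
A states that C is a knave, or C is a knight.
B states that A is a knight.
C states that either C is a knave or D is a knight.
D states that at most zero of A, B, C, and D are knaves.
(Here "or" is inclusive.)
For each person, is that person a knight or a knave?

A is a knight, B is a knight, C is a knight, and D is a knight.

Suppose A is a knave. Then A's statement "C is a knave, or C is a knight" would have to be false. Checking the 8 ways to assign the others, none is consistent with every speaker.
(For instance, with B=knight, C=knight, D=knight, A's claim "C is a knave, or C is a knight" comes out true where it would need to be false.)
So A must be a knight, making "C is a knave, or C is a knight" true. Taking A=knight, B=knight, C=knight, D=knight, each remaining statement checks out:
  B (knight): "A is a knight" — true. ✓
  C (knight): "either C is a knave or D is a knight" — true. ✓
  D (knight): "at most zero of A, B, C, and D are knaves" — true. ✓
This is the unique consistent assignment.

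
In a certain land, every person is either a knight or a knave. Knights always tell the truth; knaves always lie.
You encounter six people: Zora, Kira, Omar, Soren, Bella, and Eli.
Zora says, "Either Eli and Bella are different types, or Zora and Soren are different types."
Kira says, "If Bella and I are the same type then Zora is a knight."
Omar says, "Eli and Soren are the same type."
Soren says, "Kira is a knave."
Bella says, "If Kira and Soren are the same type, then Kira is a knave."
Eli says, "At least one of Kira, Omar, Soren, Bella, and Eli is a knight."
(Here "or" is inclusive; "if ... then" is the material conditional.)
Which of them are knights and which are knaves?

Knights: Zora, Kira, Bella, and Eli. Knaves: Omar and Soren.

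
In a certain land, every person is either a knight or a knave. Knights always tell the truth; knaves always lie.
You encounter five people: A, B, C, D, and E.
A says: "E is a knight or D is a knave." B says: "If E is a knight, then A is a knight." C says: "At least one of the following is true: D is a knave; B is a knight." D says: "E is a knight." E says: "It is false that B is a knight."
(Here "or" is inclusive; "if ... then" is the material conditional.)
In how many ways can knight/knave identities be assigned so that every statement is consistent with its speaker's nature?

1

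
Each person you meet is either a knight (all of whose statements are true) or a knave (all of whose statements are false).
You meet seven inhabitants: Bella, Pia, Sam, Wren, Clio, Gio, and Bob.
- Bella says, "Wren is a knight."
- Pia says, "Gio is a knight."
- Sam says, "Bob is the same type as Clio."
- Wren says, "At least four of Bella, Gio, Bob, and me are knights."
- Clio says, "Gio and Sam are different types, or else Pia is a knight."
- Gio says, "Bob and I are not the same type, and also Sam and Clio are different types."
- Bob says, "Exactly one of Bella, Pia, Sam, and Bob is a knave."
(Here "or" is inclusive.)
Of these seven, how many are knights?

3

The unique consistent assignment is Bella=knave, Pia=knight, Sam=knave, Wren=knave, Clio=knight, Gio=knight, Bob=knave.
That has 3 knights.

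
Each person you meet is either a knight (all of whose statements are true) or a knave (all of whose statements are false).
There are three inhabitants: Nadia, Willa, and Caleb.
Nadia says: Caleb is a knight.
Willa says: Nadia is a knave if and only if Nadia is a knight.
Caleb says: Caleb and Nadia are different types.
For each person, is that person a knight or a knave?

Nadia is a knave, Willa is a knave, and Caleb is a knave.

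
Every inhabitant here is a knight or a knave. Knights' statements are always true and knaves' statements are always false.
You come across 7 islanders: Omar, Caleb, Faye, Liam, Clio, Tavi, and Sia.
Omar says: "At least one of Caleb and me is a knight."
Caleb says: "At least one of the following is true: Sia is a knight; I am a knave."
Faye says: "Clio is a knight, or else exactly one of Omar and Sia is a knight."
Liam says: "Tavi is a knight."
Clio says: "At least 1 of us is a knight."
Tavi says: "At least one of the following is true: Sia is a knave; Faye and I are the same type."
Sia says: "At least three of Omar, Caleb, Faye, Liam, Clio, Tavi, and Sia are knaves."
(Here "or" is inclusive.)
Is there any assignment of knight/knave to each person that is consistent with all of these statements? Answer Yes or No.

No

Checking all 128 assignments, each has at least one speaker whose statement's truth value contradicts their type.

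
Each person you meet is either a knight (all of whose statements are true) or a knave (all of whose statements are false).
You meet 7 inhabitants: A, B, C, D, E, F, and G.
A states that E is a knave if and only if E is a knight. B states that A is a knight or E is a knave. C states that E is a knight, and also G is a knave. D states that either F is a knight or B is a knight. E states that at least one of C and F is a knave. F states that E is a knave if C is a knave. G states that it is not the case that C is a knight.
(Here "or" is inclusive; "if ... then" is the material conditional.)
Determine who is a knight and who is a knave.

A is a knave; "E is a knave if and only if E is a knight" is false, as required.
B is a knave; "A is a knight or E is a knave" is false, as required.
As a knave, C's statement "E is a knight, and also G is a knave" should be false; it is.
Since D is a knave, "either F is a knight or B is a knight" needs to be false, which holds.
As a knight, E's statement "at least one of C and F is a knave" should be True; it is.
As a knave, F's statement "E is a knave if C is a knave" should be false; it is.
G is a knight, and the claim "it is not the case that C is a knight" is indeed True.

A is a knave, B is a knave, C is a knave, D is a knave, E is a knight, F is a knave, and G is a knight.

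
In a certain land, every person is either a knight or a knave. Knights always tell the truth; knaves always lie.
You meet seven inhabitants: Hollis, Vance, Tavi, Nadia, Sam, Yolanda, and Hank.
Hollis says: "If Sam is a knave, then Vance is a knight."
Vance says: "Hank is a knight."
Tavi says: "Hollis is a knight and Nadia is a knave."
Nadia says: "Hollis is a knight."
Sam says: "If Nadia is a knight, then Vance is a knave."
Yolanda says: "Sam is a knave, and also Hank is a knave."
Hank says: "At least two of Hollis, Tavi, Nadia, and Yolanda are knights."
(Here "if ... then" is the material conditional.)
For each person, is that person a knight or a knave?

Hollis is a knight, Vance is a knight, Tavi is a knave, Nadia is a knight, Sam is a knave, Yolanda is a knave, and Hank is a knight.

Hollis is a knight; "if Sam is a knave, then Vance is a knight" is true, as required.
As a knight, Vance's statement "Hank is a knight" should be true; it is.
Since Tavi is a knave, "Hollis is a knight and Nadia is a knave" needs to be false, which holds.
Nadia is a knight, and the claim "Hollis is a knight" is indeed true.
Sam is a knave, and the claim "if Nadia is a knight, then Vance is a knave" is indeed false.
Since Yolanda is a knave, "Sam is a knave, and also Hank is a knave" needs to be false, which holds.
Hank is a knight, and the claim "at least two of Hollis, Tavi, Nadia, and Yolanda are knights" is indeed true.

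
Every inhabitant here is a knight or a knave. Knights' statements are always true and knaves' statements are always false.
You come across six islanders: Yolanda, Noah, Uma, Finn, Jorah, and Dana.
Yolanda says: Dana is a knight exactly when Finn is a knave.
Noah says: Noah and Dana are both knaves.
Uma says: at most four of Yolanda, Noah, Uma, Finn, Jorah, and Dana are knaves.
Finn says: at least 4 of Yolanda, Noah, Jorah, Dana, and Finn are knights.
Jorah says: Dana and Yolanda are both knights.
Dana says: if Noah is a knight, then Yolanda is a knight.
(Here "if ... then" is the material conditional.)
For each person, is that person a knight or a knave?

Since Yolanda is a knight, "Dana is a knight exactly when Finn is a knave" needs to be True, which holds.
Noah is a knave; "Noah and Dana are both knaves" is False, as required.
Uma (knight): "at most four of Yolanda, Noah, Uma, Finn, Jorah, and Dana are knaves" — True. ✓
Finn (knave): "at least 4 of Yolanda, Noah, Jorah, Dana, and Finn are knights" — False. ✓
Jorah is a knight, and the claim "Dana and Yolanda are both knights" is indeed True.
Dana is a knight; "if Noah is a knight, then Yolanda is a knight" is True, as required.

Yolanda is a knight, Noah is a knave, Uma is a knight, Finn is a knave, Jorah is a knight, and Dana is a knight.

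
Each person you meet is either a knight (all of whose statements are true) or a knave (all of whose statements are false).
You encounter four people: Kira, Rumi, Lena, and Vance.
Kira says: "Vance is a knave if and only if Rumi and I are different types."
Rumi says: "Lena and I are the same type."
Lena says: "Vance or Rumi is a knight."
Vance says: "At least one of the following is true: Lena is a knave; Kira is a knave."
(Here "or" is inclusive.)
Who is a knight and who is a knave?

Kira is a knave, Rumi is a knight, Lena is a knight, and Vance is a knight.

As a knave, Kira's statement "Vance is a knave if and only if Rumi and I are different types" should be false; it is.
Rumi is a knight, and the claim "Lena and I are the same type" is indeed true.
Lena is a knight, and the claim "Vance or Rumi is a knight" is indeed true.
Vance is a knight; "at least one of the following is true: Lena is a knave; Kira is a knave" is true, as required.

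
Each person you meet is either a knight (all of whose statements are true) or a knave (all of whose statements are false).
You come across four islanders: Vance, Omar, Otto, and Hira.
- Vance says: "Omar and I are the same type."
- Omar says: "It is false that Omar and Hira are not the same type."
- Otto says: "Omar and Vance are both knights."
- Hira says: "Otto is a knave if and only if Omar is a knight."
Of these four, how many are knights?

2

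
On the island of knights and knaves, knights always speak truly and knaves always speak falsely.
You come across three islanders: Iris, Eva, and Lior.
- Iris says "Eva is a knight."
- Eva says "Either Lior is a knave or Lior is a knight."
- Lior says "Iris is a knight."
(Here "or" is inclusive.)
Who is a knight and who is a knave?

Iris is a knight, Eva is a knight, and Lior is a knight.

Since Iris is a knight, "Eva is a knight" needs to be True, which holds.
Since Eva is a knight, "either Lior is a knave or Lior is a knight" needs to be True, which holds.
As a knight, Lior's statement "Iris is a knight" should be True; it is.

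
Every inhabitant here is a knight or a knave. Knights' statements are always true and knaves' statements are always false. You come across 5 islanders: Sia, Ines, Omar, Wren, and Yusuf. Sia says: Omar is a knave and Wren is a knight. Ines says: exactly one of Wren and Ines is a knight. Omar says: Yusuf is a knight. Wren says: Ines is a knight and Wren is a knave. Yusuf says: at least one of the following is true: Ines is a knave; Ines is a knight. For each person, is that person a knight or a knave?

Sia is a knave, Ines is a knave, Omar is a knight, Wren is a knave, and Yusuf is a knight.

Sia is a knave; "Omar is a knave and Wren is a knight" is false, as required.
Ines is a knave, so "exactly one of Wren and Ines is a knight" must be false — and it is.
Omar is a knight, so "Yusuf is a knight" must be True — and it is.
Wren is a knave; "Ines is a knight and Wren is a knave" is false, as required.
Yusuf is a knight, and the claim "at least one of the following is true: Ines is a knave; Ines is a knight" is indeed True.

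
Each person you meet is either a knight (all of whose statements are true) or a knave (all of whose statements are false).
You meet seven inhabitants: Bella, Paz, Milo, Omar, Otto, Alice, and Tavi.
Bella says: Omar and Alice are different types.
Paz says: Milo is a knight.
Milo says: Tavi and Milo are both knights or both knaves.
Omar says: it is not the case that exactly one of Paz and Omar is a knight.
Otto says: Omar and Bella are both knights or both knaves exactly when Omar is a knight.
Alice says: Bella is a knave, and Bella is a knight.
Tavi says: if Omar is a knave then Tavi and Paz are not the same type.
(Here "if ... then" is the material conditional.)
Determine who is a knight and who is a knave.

Knights: Bella, Paz, Milo, Omar, Otto, and Tavi. Knaves: Alice.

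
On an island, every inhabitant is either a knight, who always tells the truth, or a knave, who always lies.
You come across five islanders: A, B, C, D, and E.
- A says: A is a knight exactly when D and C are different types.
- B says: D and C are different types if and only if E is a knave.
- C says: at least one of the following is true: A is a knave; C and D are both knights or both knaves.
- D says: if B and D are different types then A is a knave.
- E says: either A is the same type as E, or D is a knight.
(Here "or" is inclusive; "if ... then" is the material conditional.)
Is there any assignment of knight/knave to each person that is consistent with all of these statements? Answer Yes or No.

No

Checking all 32 assignments, each has at least one speaker whose statement's truth value contradicts their type.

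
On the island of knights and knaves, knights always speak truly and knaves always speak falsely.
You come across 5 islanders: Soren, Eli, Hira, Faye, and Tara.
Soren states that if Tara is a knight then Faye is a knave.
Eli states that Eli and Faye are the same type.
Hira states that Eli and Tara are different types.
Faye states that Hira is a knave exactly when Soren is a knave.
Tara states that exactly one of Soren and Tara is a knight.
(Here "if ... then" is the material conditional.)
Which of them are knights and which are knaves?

Suppose Soren is a knight. Then Soren's statement "if Tara is a knight then Faye is a knave" would have to be true. Checking the 16 ways to assign the others, none is consistent with every speaker.
(For instance, with Eli=knight, Hira=knave, Faye=knight, Tara=knight, Soren's claim "if Tara is a knight then Faye is a knave" comes out false where it would need to be true.)
So Soren must be a knave, making "if Tara is a knight then Faye is a knave" false. Taking Soren=knave, Eli=knight, Hira=knave, Faye=knight, Tara=knight, each remaining statement checks out:
  Eli (knight): "Eli and Faye are the same type" — true. ✓
  Hira (knave): "Eli and Tara are different types" — false. ✓
  Faye (knight): "Hira is a knave exactly when Soren is a knave" — true. ✓
  Tara (knight): "exactly one of Soren and Tara is a knight" — true. ✓
This is the unique consistent assignment.

Soren is a knave, Eli is a knight, Hira is a knave, Faye is a knight, and Tara is a knight.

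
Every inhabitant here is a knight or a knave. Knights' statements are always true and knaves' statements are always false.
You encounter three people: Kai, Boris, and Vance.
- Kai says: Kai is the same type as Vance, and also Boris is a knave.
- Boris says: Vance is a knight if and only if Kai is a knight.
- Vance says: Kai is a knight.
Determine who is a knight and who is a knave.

Kai is a knave, Boris is a knight, and Vance is a knave.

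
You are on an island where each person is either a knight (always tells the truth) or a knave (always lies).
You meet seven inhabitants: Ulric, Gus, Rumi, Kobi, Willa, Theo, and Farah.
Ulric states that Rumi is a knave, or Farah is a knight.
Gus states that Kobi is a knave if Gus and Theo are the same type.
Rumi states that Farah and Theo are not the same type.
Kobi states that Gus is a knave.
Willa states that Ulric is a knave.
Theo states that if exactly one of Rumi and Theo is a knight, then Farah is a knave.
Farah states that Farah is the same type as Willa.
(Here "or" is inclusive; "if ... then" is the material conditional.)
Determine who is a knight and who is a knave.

As a knave, Ulric's statement "Rumi is a knave, or Farah is a knight" should be false; it is.
Since Gus is a knight, "Kobi is a knave if Gus and Theo are the same type" needs to be true, which holds.
Rumi is a knight, so "Farah and Theo are not the same type" must be true — and it is.
Kobi (knave): "Gus is a knave" — false. ✓
Willa is a knight, so "Ulric is a knave" must be true — and it is.
As a knight, Theo's statement "if exactly one of Rumi and Theo is a knight, then Farah is a knave" should be true; it is.
Farah (knave): "Farah is the same type as Willa" — false. ✓

Ulric is a knave, Gus is a knight, Rumi is a knight, Kobi is a knave, Willa is a knight, Theo is a knight, and Farah is a knave.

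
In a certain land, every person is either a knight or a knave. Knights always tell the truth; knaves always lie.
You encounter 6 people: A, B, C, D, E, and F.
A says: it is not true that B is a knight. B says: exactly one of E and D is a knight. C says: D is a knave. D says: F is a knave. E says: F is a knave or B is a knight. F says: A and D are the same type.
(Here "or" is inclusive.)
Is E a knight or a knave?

E is a knight.

Consistent assignments: {A=knave, B=knight, C=knight, D=knave, E=knight, F=knight}
In every consistent assignment, E is a knight.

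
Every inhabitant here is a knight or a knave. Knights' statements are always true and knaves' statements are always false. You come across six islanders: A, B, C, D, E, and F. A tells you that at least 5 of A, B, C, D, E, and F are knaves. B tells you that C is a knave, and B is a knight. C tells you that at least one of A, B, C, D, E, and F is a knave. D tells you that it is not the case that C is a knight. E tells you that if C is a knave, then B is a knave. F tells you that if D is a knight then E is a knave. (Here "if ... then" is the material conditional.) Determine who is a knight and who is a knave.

A is a knave, and the claim "at least 5 of A, B, C, D, E, and F are knaves" is indeed False.
B is a knave, and the claim "C is a knave, and B is a knight" is indeed False.
C (knight): "at least one of A, B, C, D, E, and F is a knave" — True. ✓
D (knave): "it is not the case that C is a knight" — False. ✓
Since E is a knight, "if C is a knave, then B is a knave" needs to be True, which holds.
As a knight, F's statement "if D is a knight then E is a knave" should be True; it is.

A is a knave, B is a knave, C is a knight, D is a knave, E is a knight, and F is a knight.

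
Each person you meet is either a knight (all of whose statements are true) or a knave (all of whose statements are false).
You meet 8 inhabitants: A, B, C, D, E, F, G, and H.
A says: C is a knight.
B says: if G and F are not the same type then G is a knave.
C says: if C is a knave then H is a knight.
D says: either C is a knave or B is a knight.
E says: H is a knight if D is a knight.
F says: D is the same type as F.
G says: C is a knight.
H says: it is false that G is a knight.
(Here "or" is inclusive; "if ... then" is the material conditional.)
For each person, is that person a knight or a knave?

Knights: A, B, C, D, F, and G. Knaves: E and H.

Since A is a knight, "C is a knight" needs to be True, which holds.
As a knight, B's statement "if G and F are not the same type then G is a knave" should be True; it is.
C is a knight, and the claim "if C is a knave then H is a knight" is indeed True.
D is a knight, so "either C is a knave or B is a knight" must be True — and it is.
E is a knave, and the claim "H is a knight if D is a knight" is indeed false.
F is a knight, and the claim "D is the same type as F" is indeed True.
G is a knight, so "C is a knight" must be True — and it is.
H is a knave, so "it is false that G is a knight" must be false — and it is.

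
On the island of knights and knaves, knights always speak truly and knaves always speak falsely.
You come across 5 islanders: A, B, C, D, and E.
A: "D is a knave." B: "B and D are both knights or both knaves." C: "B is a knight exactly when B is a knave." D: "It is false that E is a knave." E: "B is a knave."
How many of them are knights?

2

The unique consistent assignment is A=knave, B=knave, C=knave, D=knight, E=knight.
That has 2 knights.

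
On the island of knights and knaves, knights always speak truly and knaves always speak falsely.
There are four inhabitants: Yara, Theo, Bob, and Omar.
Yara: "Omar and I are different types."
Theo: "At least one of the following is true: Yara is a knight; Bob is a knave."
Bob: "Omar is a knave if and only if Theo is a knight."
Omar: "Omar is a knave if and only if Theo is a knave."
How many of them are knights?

3

The unique consistent assignment is Yara=knight, Theo=knight, Bob=knight, Omar=knave.
That has 3 knights.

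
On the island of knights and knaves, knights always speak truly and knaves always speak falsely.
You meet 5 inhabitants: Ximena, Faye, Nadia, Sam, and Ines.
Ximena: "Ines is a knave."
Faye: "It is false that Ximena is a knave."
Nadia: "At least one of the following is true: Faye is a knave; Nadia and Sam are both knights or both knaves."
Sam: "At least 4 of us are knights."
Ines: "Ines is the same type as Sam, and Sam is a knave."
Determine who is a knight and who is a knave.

Knights: Ximena, Faye, Nadia, and Sam. Knaves: Ines.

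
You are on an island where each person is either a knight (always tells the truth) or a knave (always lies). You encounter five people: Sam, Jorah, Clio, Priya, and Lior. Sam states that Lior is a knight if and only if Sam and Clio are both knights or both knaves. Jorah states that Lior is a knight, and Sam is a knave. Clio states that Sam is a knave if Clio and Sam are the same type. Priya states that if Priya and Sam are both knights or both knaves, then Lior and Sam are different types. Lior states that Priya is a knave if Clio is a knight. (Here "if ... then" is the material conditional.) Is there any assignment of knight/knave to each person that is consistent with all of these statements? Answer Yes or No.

No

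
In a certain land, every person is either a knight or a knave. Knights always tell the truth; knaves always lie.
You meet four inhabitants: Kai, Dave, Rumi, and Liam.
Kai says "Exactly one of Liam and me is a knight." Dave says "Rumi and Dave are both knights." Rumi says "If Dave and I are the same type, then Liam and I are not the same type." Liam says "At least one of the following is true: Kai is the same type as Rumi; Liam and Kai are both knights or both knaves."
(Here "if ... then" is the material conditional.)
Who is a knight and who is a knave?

Knights: Kai. Knaves: Dave, Rumi, and Liam.

Since Kai is a knight, "exactly one of Liam and me is a knight" needs to be True, which holds.
As a knave, Dave's statement "Rumi and Dave are both knights" should be False; it is.
Rumi is a knave, and the claim "if Dave and I are the same type, then Liam and I are not the same type" is indeed False.
Liam (knave): "at least one of the following is true: Kai is the same type as Rumi; Liam and Kai are both knights or both knaves" — False. ✓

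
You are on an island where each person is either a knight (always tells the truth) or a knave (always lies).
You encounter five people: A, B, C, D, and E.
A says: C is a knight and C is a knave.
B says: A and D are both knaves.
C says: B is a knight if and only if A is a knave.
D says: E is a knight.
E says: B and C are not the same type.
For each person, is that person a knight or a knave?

A is a knave, so "C is a knight and C is a knave" must be False — and it is.
B is a knight; "A and D are both knaves" is True, as required.
C is a knight, and the claim "B is a knight if and only if A is a knave" is indeed True.
As a knave, D's statement "E is a knight" should be False; it is.
E is a knave; "B and C are not the same type" is False, as required.

A is a knave, B is a knight, C is a knight, D is a knave, and E is a knave.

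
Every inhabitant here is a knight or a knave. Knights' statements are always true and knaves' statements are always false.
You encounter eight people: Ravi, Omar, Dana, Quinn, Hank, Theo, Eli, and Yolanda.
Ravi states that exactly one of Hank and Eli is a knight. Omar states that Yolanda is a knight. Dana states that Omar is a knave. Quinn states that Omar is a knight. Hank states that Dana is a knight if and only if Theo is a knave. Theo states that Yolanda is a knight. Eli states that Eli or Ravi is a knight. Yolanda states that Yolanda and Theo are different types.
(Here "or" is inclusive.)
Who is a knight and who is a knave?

Ravi is a knave, Omar is a knave, Dana is a knight, Quinn is a knave, Hank is a knight, Theo is a knave, Eli is a knight, and Yolanda is a knave.

As a knave, Ravi's statement "exactly one of Hank and Eli is a knight" should be false; it is.
As a knave, Omar's statement "Yolanda is a knight" should be false; it is.
Dana is a knight, so "Omar is a knave" must be True — and it is.
Quinn is a knave; "Omar is a knight" is false, as required.
Since Hank is a knight, "Dana is a knight if and only if Theo is a knave" needs to be True, which holds.
Theo is a knave, and the claim "Yolanda is a knight" is indeed false.
Eli is a knight, so "Eli or Ravi is a knight" must be True — and it is.
Yolanda is a knave, so "Yolanda and Theo are different types" must be false — and it is.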